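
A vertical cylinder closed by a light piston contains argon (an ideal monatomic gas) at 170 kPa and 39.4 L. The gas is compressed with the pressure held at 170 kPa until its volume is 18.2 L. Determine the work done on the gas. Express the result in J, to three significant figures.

Isobaric: W = P ΔV.
W = (170 kPa)(18.2 − 39.4 L) = (170)(-21.2) = -3604 J.
Work on gas = −W_by = 3604 J.

W ≈ 3600 J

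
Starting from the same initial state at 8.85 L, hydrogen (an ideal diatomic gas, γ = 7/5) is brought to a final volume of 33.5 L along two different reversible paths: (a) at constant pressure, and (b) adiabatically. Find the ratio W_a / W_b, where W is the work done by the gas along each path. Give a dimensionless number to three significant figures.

Path (a) isobaric: W = P₁(V₂ − V₁) → W_a/(P₁V₁) = 2.785.
Path (b) adiabatic: W = P₁V₁(1 − (V₁/V₂)^(γ−1))/(γ−1) → W_b/(P₁V₁) = 1.032.
W_a / W_b = 2.785 / 1.032 = 2.699.

W_a / W_b ≈ 2.70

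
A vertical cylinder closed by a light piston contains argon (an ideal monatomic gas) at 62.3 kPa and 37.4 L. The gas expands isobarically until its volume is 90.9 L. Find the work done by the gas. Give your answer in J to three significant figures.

Isobaric: W = P ΔV.
W = (62.3 kPa)(90.9 − 37.4 L) = (62.3)(53.5) = 3333 J.

W ≈ 3330 J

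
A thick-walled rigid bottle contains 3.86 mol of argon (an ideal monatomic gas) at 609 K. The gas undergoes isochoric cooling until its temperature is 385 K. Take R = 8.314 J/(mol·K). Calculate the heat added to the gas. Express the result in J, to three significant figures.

Constant volume ⇒ W = 0, so Q = ΔU = nCᵥΔT with Cᵥ = 3R/2 = 12.47 J/(mol·K).
ΔU = (3.86)(12.47)(385 − 609) = -10783 J.

Q ≈ -10800 J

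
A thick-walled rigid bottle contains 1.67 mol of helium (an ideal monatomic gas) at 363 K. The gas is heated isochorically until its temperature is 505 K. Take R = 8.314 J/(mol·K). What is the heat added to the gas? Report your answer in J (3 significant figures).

Q ≈ 2960 J

Constant volume ⇒ W = 0, so Q = ΔU = nCᵥΔT with Cᵥ = 3R/2 = 12.47 J/(mol·K).
ΔU = (1.67)(12.47)(505 − 363) = 2957 J.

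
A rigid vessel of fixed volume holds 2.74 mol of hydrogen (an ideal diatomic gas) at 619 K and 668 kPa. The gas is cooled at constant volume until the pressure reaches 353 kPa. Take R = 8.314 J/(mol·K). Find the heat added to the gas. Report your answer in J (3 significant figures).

Q ≈ -16600 J

Constant volume ⇒ W = 0, so Q = ΔU = nCᵥΔT with Cᵥ = 5R/2 = 20.79 J/(mol·K).
At constant V, T₂/T₁ = P₂/P₁ ⇒ ΔT = T₁(P₂/P₁ − 1) = 619·(353/668 − 1) = -291.9 K.
ΔU = (2.74)(20.79)(-291.9) = -16624 J.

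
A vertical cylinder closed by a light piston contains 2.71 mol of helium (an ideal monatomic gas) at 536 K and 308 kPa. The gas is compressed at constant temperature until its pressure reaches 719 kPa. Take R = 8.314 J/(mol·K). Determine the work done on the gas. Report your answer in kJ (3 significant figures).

Isothermal process: W = nRT ln(V₂/V₁) = nRT ln(P₁/P₂).
W = (2.71)(8.314)(536) × ln(308/719)
  = 12077 × ln(0.4284) = 12077 × -0.8478
W_by_gas = -10238 J; work on gas = −W_by = 10238 J.

W ≈ 10.2 kJ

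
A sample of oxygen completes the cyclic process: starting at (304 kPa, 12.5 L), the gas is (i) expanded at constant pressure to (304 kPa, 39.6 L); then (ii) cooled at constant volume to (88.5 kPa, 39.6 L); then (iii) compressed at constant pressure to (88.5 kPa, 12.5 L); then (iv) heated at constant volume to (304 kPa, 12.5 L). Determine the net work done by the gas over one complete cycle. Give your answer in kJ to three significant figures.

W_net ≈ 5.84 kJ

Constant-volume legs do no work.
W(i) = (304)(39.6 − 12.5) = 8238 J; W(iii) = (88.5)(12.5 − 39.6) = -2398 J.
W_net = 8238 − 2398 = 5840 J (the clockwise enclosed area).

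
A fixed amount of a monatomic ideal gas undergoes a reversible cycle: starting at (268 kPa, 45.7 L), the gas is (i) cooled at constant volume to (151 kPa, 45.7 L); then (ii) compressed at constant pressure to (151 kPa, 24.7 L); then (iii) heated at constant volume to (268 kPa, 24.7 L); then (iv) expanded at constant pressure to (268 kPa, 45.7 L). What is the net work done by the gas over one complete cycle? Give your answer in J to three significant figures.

W_net ≈ 2460 J

Constant-volume legs do no work.
W(ii) = (151)(24.7 − 45.7) = -3171 J; W(iv) = (268)(45.7 − 24.7) = 5628 J.
W_net = -3171 + 5628 = 2457 J (the clockwise enclosed area).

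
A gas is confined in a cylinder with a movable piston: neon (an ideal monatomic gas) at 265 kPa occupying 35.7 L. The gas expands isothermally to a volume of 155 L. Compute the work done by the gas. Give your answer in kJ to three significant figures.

W ≈ 13.9 kJ

Isothermal: W = nRT ln(V₂/V₁) = P₁V₁ ln(V₂/V₁).
P₁V₁ = (265 kPa)(35.7 L) = 9460 J.
W = 9460 × ln(155/35.7) = 9460 × 1.468
W_by_gas = 13891 J.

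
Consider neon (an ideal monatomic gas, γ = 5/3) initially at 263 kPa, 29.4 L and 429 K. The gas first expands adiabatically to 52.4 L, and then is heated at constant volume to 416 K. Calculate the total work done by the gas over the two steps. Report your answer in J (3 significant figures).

Step 1 (adiabatic): W = (P₁V₁ − P₂V₂)/(γ−1) = (7732 − 5260)/0.667 = 3708 J.
Step 2 (isochoric): W = 0 (constant volume).
W_total = 3708 + 0 = 3708 J.

W_total ≈ 3710 J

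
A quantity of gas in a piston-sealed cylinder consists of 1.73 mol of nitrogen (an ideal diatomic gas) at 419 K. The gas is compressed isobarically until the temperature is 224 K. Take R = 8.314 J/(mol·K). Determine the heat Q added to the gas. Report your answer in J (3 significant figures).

Q ≈ -9820 J

Isobaric: W = nRΔT = (1.73)(8.314)(-195) = -2805 J.
ΔU = nCᵥΔT with Cᵥ = 5R/2: ΔU = (1.73)(20.79)(-195) = -7012 J.
Q = ΔU + W = -7012 − 2805 = -9817 J.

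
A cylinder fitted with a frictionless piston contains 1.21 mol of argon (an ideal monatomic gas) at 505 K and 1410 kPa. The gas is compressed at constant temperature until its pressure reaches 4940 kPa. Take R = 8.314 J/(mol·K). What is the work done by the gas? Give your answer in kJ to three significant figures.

Isothermal process: W = nRT ln(V₂/V₁) = nRT ln(P₁/P₂).
W = (1.21)(8.314)(505) × ln(1410/4940)
  = 5080 × ln(0.2854) = 5080 × -1.254
W_by_gas = -6370 J.

W ≈ -6.37 kJ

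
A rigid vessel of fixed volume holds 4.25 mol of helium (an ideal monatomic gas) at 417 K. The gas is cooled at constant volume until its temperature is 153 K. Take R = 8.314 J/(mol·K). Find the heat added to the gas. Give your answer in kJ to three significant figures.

Q ≈ -14.0 kJ

Constant volume ⇒ W = 0, so Q = ΔU = nCᵥΔT with Cᵥ = 3R/2 = 12.47 J/(mol·K).
ΔU = (4.25)(12.47)(153 − 417) = -13992 J.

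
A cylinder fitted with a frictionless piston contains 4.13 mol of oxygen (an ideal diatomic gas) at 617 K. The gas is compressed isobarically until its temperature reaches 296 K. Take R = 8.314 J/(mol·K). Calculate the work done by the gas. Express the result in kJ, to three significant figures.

Isobaric: W = P ΔV = nR ΔT.
W = (4.13)(8.314)(296 − 617) = -11022 J.

W ≈ -11.0 kJ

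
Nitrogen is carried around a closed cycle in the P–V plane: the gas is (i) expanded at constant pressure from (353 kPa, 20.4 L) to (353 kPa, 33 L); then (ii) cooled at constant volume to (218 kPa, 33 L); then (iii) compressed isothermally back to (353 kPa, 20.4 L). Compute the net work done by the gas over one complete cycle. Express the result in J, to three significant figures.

Leg (i): W = PΔV = (353)(33 − 20.4) = 4448 J.
Leg (ii): W = 0.
Leg (iii): W = PᵢVᵢ ln(V_f/Vᵢ) = (7194) ln(20.4/33) = -3460 J.
W_net = 4448 − 3460 = 987.7 J.

W_net ≈ 988 J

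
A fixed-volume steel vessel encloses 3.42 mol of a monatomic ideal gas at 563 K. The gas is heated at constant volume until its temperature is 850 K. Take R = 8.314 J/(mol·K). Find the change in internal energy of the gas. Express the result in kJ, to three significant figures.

Constant volume ⇒ W = 0, so Q = ΔU = nCᵥΔT with Cᵥ = 3R/2 = 12.47 J/(mol·K).
ΔU = (3.42)(12.47)(850 − 563) = 12241 J.

ΔU ≈ 12.2 kJ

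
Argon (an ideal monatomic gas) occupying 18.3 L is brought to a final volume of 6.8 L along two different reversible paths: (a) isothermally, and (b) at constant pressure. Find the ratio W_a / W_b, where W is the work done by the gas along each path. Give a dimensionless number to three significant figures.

Path (a) isothermal: W = P₁V₁ ln(V₂/V₁) → W_a/(P₁V₁) = -0.99.
Path (b) isobaric: W = P₁(V₂ − V₁) → W_b/(P₁V₁) = -0.6284.
W_a / W_b = -0.99 / -0.6284 = 1.575.

W_a / W_b ≈ 1.58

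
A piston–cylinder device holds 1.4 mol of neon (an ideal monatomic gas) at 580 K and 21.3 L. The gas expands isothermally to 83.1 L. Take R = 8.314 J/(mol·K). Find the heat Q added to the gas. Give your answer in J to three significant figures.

Q ≈ 9190 J

Isothermal ⇒ ΔU = 0, so Q = W = nRT ln(V₂/V₁).
Q = (1.4)(8.314)(580) ln(83.1/21.3) = 6751 × 1.361 = 9190 J.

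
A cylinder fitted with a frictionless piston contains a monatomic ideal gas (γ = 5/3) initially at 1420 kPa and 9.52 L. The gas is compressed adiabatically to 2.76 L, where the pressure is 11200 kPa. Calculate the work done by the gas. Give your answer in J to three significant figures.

W ≈ -26100 J

Adiabatic: W = (P₁V₁ − P₂V₂)/(γ − 1) with γ = 5/3.
P₁V₁ = 13518 J, P₂V₂ = 30912 J.
W = (13518 − 30912) / 0.6667 = -26090 J.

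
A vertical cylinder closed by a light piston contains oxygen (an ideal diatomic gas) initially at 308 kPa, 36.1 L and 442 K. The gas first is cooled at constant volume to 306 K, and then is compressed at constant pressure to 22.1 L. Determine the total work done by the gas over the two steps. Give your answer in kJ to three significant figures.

W_total ≈ -2.99 kJ

Step 1 (isochoric): W = 0 (constant volume).
After step 1: P = 213.2 kPa (V unchanged).
Step 2 (isobaric): W = PΔV = (213.2 kPa)(22.1 − 36.1 L) = -2985 J.
W_total = 0 − 2985 = -2985 J.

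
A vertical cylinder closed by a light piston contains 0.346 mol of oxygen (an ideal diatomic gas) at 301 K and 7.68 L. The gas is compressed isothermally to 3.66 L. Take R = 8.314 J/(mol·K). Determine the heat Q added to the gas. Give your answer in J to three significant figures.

Q ≈ -642 J

Isothermal ⇒ ΔU = 0, so Q = W = nRT ln(V₂/V₁).
Q = (0.346)(8.314)(301) ln(3.66/7.68) = 865.9 × -0.7412 = -641.7 J.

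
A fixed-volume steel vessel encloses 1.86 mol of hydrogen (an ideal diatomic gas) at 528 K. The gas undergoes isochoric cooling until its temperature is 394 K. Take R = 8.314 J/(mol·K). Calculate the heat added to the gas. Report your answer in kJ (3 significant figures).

Constant volume ⇒ W = 0, so Q = ΔU = nCᵥΔT with Cᵥ = 5R/2 = 20.79 J/(mol·K).
ΔU = (1.86)(20.79)(394 − 528) = -5180 J.

Q ≈ -5.18 kJ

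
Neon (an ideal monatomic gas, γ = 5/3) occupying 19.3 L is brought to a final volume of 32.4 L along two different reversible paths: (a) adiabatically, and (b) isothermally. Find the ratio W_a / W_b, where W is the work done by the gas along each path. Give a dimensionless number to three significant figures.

W_a / W_b ≈ 0.846

Path (a) adiabatic: W = P₁V₁(1 − (V₁/V₂)^(γ−1))/(γ−1) → W_a/(P₁V₁) = 0.4381.
Path (b) isothermal: W = P₁V₁ ln(V₂/V₁) → W_b/(P₁V₁) = 0.5181.
W_a / W_b = 0.4381 / 0.5181 = 0.8456.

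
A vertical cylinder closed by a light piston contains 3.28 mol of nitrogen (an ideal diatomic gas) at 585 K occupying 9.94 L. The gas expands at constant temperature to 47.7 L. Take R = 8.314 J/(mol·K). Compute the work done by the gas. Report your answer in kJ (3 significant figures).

W ≈ 25.0 kJ

Isothermal: W = nRT ln(V₂/V₁).
W = (3.28)(8.314)(585) × ln(47.7/9.94)
  = 15953 × 1.568
W_by_gas = 25020 J.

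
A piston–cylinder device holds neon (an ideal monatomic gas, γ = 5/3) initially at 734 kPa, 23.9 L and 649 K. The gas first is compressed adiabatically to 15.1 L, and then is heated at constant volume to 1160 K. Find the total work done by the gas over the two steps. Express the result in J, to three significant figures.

Step 1 (adiabatic): W = (P₁V₁ − P₂V₂)/(γ−1) = (17543 − 23825)/0.667 = -9424 J.
Step 2 (isochoric): W = 0 (constant volume).
W_total = -9424 + 0 = -9424 J.

W_total ≈ -9420 J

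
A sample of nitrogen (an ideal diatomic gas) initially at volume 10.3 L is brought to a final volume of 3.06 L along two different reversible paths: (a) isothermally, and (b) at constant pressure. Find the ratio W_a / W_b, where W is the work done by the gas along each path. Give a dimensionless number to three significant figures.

W_a / W_b ≈ 1.73

Path (a) isothermal: W = P₁V₁ ln(V₂/V₁) → W_a/(P₁V₁) = -1.214.
Path (b) isobaric: W = P₁(V₂ − V₁) → W_b/(P₁V₁) = -0.7029.
W_a / W_b = -1.214 / -0.7029 = 1.727.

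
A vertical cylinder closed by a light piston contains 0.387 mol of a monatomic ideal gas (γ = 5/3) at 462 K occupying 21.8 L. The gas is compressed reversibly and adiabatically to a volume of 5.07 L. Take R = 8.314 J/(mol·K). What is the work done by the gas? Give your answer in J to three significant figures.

Adiabatic: TV^(γ−1) = const with γ = 5/3.
T₂ = T₁ (V₁/V₂)^(γ−1) = 462 × (21.8/5.07)^0.667 = 462 × 2.644 = 1222 K.
W_by = nCᵥ(T₁ − T₂) = (0.387)(12.47)(462 − 1222) = -3666 J.

W ≈ -3670 J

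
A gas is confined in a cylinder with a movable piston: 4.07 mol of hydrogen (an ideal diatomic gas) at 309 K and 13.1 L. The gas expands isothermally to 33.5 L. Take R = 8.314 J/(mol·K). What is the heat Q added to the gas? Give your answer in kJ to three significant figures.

Q ≈ 9.82 kJ

Isothermal ⇒ ΔU = 0, so Q = W = nRT ln(V₂/V₁).
Q = (4.07)(8.314)(309) ln(33.5/13.1) = 10456 × 0.9389 = 9817 J.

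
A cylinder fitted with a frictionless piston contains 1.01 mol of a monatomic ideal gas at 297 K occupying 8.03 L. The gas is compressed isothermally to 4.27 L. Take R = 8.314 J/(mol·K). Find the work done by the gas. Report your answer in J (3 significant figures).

W ≈ -1580 J

Isothermal: W = nRT ln(V₂/V₁).
W = (1.01)(8.314)(297) × ln(4.27/8.03)
  = 2494 × -0.6316
W_by_gas = -1575 J.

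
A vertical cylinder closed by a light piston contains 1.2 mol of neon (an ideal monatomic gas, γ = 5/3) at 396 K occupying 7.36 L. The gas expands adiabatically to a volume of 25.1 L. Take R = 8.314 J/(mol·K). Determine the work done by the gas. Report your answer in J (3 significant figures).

W ≈ 3310 J

Adiabatic: TV^(γ−1) = const with γ = 5/3.
T₂ = T₁ (V₁/V₂)^(γ−1) = 396 × (7.36/25.1)^0.667 = 396 × 0.4414 = 174.8 K.
W_by = nCᵥ(T₁ − T₂) = (1.2)(12.47)(396 − 174.8) = 3311 J.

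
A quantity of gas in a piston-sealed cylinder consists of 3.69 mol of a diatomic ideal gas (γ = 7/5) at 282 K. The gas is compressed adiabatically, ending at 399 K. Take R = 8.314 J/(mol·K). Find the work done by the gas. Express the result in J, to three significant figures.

Adiabatic ⇒ Q = 0, so W_by = −ΔU = nCᵥ(T₁ − T₂).
Cᵥ = 5R/2 = 20.79 J/(mol·K).
W = (3.69)(20.79)(282 − 399) = -8974 J.

W ≈ -8970 J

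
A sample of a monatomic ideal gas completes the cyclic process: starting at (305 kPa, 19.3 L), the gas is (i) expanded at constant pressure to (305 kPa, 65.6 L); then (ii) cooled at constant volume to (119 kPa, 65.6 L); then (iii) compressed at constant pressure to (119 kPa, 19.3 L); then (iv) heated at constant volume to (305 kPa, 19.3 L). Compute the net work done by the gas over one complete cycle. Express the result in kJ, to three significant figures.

W_net ≈ 8.61 kJ

Constant-volume legs do no work.
W(i) = (305)(65.6 − 19.3) = 14122 J; W(iii) = (119)(19.3 − 65.6) = -5510 J.
W_net = 14122 − 5510 = 8612 J (the clockwise enclosed area).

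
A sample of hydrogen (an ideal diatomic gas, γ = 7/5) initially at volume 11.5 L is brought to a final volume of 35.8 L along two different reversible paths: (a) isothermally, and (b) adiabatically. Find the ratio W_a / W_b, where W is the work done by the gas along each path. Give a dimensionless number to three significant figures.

W_a / W_b ≈ 1.24

Path (a) isothermal: W = P₁V₁ ln(V₂/V₁) → W_a/(P₁V₁) = 1.136.
Path (b) adiabatic: W = P₁V₁(1 − (V₁/V₂)^(γ−1))/(γ−1) → W_b/(P₁V₁) = 0.9127.
W_a / W_b = 1.136 / 0.9127 = 1.244.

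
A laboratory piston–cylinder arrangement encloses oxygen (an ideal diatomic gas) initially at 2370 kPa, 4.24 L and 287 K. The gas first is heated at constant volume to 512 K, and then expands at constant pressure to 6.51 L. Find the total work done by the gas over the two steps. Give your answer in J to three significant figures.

Step 1 (isochoric): W = 0 (constant volume).
After step 1: P = 4228 kPa (V unchanged).
Step 2 (isobaric): W = PΔV = (4228 kPa)(6.51 − 4.24 L) = 9598 J.
W_total = 0 + 9598 = 9598 J.

W_total ≈ 9600 J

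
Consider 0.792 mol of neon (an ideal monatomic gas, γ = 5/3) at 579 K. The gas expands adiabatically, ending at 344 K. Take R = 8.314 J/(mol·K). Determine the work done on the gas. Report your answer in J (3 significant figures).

Adiabatic ⇒ Q = 0, so W_by = −ΔU = nCᵥ(T₁ − T₂).
Cᵥ = 3R/2 = 12.47 J/(mol·K).
W = (0.792)(12.47)(579 − 344) = 2321 J.
Work on gas = −W_by = -2321 J.

W ≈ -2320 J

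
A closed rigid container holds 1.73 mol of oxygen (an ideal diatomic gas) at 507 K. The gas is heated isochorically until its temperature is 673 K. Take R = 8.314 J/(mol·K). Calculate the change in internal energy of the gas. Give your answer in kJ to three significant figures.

ΔU ≈ 5.97 kJ

Constant volume ⇒ W = 0, so Q = ΔU = nCᵥΔT with Cᵥ = 5R/2 = 20.79 J/(mol·K).
ΔU = (1.73)(20.79)(673 − 507) = 5969 J.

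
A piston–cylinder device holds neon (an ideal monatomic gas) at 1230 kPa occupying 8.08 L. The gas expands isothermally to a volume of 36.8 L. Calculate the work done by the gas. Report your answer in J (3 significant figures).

Isothermal: W = nRT ln(V₂/V₁) = P₁V₁ ln(V₂/V₁).
P₁V₁ = (1230 kPa)(8.08 L) = 9938 J.
W = 9938 × ln(36.8/8.08) = 9938 × 1.516
W_by_gas = 15068 J.

W ≈ 15100 J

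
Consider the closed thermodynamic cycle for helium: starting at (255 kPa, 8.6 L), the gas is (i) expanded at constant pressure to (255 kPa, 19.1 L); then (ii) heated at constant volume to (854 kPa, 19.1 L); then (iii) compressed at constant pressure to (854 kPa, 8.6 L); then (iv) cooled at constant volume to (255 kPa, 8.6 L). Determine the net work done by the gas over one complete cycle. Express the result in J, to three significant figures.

Constant-volume legs do no work.
W(i) = (255)(19.1 − 8.6) = 2678 J; W(iii) = (854)(8.6 − 19.1) = -8967 J.
W_net = 2678 − 8967 = -6290 J (the counter-clockwise enclosed area).

W_net ≈ -6290 J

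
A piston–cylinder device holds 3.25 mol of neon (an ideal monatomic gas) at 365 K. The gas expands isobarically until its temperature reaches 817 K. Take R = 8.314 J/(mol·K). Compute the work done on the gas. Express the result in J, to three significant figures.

Isobaric: W = P ΔV = nR ΔT.
W = (3.25)(8.314)(817 − 365) = 12213 J.
Work on gas = −W_by = -12213 J.

W ≈ -12200 J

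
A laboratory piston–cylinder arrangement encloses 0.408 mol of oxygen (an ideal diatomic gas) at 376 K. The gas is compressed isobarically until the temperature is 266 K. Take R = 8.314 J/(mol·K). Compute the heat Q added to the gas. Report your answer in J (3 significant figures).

Isobaric: W = nRΔT = (0.408)(8.314)(-110) = -373.1 J.
ΔU = nCᵥΔT with Cᵥ = 5R/2: ΔU = (0.408)(20.79)(-110) = -932.8 J.
Q = ΔU + W = -932.8 − 373.1 = -1306 J.

Q ≈ -1310 J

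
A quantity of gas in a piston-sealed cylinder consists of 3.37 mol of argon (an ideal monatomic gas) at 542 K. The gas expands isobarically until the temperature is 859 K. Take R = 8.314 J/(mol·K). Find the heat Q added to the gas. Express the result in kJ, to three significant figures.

Isobaric: W = nRΔT = (3.37)(8.314)(317) = 8882 J.
ΔU = nCᵥΔT with Cᵥ = 3R/2: ΔU = (3.37)(12.47)(317) = 13323 J.
Q = ΔU + W = 13323 + 8882 = 22204 J.

Q ≈ 22.2 kJ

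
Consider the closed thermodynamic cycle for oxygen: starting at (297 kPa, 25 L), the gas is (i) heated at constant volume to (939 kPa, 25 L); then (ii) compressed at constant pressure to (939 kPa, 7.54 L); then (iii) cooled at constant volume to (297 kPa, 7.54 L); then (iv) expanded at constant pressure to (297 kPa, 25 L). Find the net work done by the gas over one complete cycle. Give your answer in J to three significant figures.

Constant-volume legs do no work.
W(ii) = (939)(7.54 − 25) = -16395 J; W(iv) = (297)(25 − 7.54) = 5186 J.
W_net = -16395 + 5186 = -11209 J (the counter-clockwise enclosed area).

W_net ≈ -11200 J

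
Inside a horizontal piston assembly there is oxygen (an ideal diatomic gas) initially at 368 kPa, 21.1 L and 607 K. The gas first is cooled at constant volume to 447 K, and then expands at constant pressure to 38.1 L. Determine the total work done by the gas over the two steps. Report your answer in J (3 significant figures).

W_total ≈ 4610 J

Step 1 (isochoric): W = 0 (constant volume).
After step 1: P = 271 kPa (V unchanged).
Step 2 (isobaric): W = PΔV = (271 kPa)(38.1 − 21.1 L) = 4607 J.
W_total = 0 + 4607 = 4607 J.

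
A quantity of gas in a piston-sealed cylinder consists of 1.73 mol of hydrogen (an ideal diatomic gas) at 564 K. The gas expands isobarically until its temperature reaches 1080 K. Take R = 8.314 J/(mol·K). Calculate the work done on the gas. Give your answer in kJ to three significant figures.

W ≈ -7.42 kJ

Isobaric: W = P ΔV = nR ΔT.
W = (1.73)(8.314)(1080 − 564) = 7422 J.
Work on gas = −W_by = -7422 J.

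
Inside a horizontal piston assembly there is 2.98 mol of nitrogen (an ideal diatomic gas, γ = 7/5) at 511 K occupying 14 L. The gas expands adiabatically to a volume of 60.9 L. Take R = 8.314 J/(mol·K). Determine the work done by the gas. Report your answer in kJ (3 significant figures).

W ≈ 14.1 kJ

Adiabatic: TV^(γ−1) = const with γ = 7/5.
T₂ = T₁ (V₁/V₂)^(γ−1) = 511 × (14/60.9)^0.4 = 511 × 0.5554 = 283.8 K.
W_by = nCᵥ(T₁ − T₂) = (2.98)(20.79)(511 − 283.8) = 14072 J.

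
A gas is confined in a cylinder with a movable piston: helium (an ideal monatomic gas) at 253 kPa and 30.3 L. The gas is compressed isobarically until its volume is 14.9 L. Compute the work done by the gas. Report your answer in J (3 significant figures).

W ≈ -3900 J

Isobaric: W = P ΔV.
W = (253 kPa)(14.9 − 30.3 L) = (253)(-15.4) = -3896 J.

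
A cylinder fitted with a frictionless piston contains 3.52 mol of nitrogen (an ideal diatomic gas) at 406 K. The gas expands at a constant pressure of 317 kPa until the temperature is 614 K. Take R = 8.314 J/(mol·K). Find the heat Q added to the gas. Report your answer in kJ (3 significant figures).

Isobaric: W = nRΔT = (3.52)(8.314)(208) = 6087 J.
ΔU = nCᵥΔT with Cᵥ = 5R/2: ΔU = (3.52)(20.79)(208) = 15218 J.
Q = ΔU + W = 15218 + 6087 = 21305 J.

Q ≈ 21.3 kJ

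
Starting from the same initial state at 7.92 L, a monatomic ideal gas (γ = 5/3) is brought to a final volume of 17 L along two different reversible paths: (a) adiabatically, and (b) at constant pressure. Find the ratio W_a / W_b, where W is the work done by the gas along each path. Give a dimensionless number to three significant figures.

Path (a) adiabatic: W = P₁V₁(1 − (V₁/V₂)^(γ−1))/(γ−1) → W_a/(P₁V₁) = 0.5985.
Path (b) isobaric: W = P₁(V₂ − V₁) → W_b/(P₁V₁) = 1.146.
W_a / W_b = 0.5985 / 1.146 = 0.5221.

W_a / W_b ≈ 0.522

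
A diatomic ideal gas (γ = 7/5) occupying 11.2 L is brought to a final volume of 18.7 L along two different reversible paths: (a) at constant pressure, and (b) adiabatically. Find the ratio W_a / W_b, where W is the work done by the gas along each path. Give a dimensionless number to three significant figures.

Path (a) isobaric: W = P₁(V₂ − V₁) → W_a/(P₁V₁) = 0.6696.
Path (b) adiabatic: W = P₁V₁(1 − (V₁/V₂)^(γ−1))/(γ−1) → W_b/(P₁V₁) = 0.4635.
W_a / W_b = 0.6696 / 0.4635 = 1.445.

W_a / W_b ≈ 1.44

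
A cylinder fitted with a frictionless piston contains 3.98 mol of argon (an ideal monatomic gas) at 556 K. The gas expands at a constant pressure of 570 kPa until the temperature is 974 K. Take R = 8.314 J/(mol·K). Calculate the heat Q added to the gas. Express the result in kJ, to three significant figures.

Q ≈ 34.6 kJ

Isobaric: W = nRΔT = (3.98)(8.314)(418) = 13832 J.
ΔU = nCᵥΔT with Cᵥ = 3R/2: ΔU = (3.98)(12.47)(418) = 20747 J.
Q = ΔU + W = 20747 + 13832 = 34579 J.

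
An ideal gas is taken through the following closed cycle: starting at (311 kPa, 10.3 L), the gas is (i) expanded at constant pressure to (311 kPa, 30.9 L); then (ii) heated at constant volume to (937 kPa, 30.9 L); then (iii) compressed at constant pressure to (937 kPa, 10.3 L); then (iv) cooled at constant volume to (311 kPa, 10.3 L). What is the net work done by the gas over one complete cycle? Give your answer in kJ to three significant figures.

Constant-volume legs do no work.
W(i) = (311)(30.9 − 10.3) = 6407 J; W(iii) = (937)(10.3 − 30.9) = -19302 J.
W_net = 6407 − 19302 = -12896 J (the counter-clockwise enclosed area).

W_net ≈ -12.9 kJ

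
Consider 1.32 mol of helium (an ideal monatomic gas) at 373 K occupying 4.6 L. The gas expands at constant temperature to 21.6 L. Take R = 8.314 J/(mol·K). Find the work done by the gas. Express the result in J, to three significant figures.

Isothermal: W = nRT ln(V₂/V₁).
W = (1.32)(8.314)(373) × ln(21.6/4.6)
  = 4093 × 1.547
W_by_gas = 6331 J.

W ≈ 6330 J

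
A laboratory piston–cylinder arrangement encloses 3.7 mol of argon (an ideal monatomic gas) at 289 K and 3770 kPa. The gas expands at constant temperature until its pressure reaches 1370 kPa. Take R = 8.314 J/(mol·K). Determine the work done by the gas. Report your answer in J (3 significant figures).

Isothermal process: W = nRT ln(V₂/V₁) = nRT ln(P₁/P₂).
W = (3.7)(8.314)(289) × ln(3770/1370)
  = 8890 × ln(2.752) = 8890 × 1.012
W_by_gas = 8999 J.

W ≈ 9000 J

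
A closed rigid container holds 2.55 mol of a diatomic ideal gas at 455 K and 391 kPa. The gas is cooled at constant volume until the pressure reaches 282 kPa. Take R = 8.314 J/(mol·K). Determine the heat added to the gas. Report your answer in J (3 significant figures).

Q ≈ -6720 J

Constant volume ⇒ W = 0, so Q = ΔU = nCᵥΔT with Cᵥ = 5R/2 = 20.79 J/(mol·K).
At constant V, T₂/T₁ = P₂/P₁ ⇒ ΔT = T₁(P₂/P₁ − 1) = 455·(282/391 − 1) = -126.8 K.
ΔU = (2.55)(20.79)(-126.8) = -6723 J.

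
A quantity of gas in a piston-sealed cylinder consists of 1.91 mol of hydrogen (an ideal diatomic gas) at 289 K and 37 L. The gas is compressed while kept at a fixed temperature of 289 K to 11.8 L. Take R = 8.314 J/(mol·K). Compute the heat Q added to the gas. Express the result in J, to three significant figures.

Isothermal ⇒ ΔU = 0, so Q = W = nRT ln(V₂/V₁).
Q = (1.91)(8.314)(289) ln(11.8/37) = 4589 × -1.143 = -5245 J.

Q ≈ -5240 J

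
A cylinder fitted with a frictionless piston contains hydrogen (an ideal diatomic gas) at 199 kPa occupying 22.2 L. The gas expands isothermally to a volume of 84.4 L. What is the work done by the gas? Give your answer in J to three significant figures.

Isothermal: W = nRT ln(V₂/V₁) = P₁V₁ ln(V₂/V₁).
P₁V₁ = (199 kPa)(22.2 L) = 4418 J.
W = 4418 × ln(84.4/22.2) = 4418 × 1.335
W_by_gas = 5900 J.

W ≈ 5900 J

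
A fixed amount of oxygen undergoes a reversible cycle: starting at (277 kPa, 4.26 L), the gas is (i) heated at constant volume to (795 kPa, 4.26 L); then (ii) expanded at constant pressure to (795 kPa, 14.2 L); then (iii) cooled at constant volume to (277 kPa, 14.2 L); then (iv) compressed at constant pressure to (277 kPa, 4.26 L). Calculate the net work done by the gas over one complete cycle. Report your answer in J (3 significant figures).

Constant-volume legs do no work.
W(ii) = (795)(14.2 − 4.26) = 7902 J; W(iv) = (277)(4.26 − 14.2) = -2753 J.
W_net = 7902 − 2753 = 5149 J (the clockwise enclosed area).

W_net ≈ 5150 J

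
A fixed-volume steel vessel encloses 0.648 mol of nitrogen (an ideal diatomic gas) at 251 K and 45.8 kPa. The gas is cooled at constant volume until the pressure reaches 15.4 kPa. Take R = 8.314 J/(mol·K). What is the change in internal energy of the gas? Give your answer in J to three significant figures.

Constant volume ⇒ W = 0, so Q = ΔU = nCᵥΔT with Cᵥ = 5R/2 = 20.79 J/(mol·K).
At constant V, T₂/T₁ = P₂/P₁ ⇒ ΔT = T₁(P₂/P₁ − 1) = 251·(15.4/45.8 − 1) = -166.6 K.
ΔU = (0.648)(20.79)(-166.6) = -2244 J.

ΔU ≈ -2240 J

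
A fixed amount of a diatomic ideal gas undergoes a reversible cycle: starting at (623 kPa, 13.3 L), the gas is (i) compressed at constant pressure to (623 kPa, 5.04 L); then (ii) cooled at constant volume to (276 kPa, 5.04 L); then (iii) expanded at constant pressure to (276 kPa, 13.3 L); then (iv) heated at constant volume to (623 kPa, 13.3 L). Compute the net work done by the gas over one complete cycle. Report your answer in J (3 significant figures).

W_net ≈ -2870 J

Constant-volume legs do no work.
W(i) = (623)(5.04 − 13.3) = -5146 J; W(iii) = (276)(13.3 − 5.04) = 2280 J.
W_net = -5146 + 2280 = -2866 J (the counter-clockwise enclosed area).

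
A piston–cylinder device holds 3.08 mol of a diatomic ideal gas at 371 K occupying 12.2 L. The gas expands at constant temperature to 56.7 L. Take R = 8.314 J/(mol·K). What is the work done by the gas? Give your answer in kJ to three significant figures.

Isothermal: W = nRT ln(V₂/V₁).
W = (3.08)(8.314)(371) × ln(56.7/12.2)
  = 9500 × 1.536
W_by_gas = 14596 J.

W ≈ 14.6 kJ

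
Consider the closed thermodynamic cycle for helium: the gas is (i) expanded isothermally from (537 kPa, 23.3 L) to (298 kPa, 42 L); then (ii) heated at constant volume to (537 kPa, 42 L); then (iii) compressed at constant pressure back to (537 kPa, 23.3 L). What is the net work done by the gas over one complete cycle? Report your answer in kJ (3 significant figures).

W_net ≈ -2.67 kJ

Leg (i): W = PᵢVᵢ ln(V_f/Vᵢ) = (12512) ln(42/23.3) = 7372 J.
Leg (ii): W = 0.
Leg (iii): W = PΔV = (537)(23.3 − 42) = -10042 J.
W_net = 7372 − 10042 = -2670 J.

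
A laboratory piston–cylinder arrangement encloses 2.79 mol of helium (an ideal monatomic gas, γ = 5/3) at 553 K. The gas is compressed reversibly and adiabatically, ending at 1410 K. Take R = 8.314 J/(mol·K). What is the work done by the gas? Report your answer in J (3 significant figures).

Adiabatic ⇒ Q = 0, so W_by = −ΔU = nCᵥ(T₁ − T₂).
Cᵥ = 3R/2 = 12.47 J/(mol·K).
W = (2.79)(12.47)(553 − 1410) = -29819 J.

W ≈ -29800 J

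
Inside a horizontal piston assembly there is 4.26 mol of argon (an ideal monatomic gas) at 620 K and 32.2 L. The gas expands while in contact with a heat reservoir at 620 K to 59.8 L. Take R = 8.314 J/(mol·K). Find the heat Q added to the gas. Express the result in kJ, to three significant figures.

Q ≈ 13.6 kJ

Isothermal ⇒ ΔU = 0, so Q = W = nRT ln(V₂/V₁).
Q = (4.26)(8.314)(620) ln(59.8/32.2) = 21959 × 0.619 = 13593 J.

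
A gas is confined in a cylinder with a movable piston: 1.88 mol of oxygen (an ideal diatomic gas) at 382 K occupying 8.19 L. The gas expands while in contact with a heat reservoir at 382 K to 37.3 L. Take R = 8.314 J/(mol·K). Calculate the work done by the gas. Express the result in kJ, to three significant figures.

Isothermal: W = nRT ln(V₂/V₁).
W = (1.88)(8.314)(382) × ln(37.3/8.19)
  = 5971 × 1.516
W_by_gas = 9052 J.

W ≈ 9.05 kJ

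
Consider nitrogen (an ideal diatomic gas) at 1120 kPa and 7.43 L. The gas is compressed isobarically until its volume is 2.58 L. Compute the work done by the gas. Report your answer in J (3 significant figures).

Isobaric: W = P ΔV.
W = (1120 kPa)(2.58 − 7.43 L) = (1120)(-4.85) = -5432 J.

W ≈ -5430 J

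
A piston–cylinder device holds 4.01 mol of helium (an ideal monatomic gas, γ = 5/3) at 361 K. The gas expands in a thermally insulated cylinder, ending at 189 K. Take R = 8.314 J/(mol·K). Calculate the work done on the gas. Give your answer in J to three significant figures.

W ≈ -8600 J

Adiabatic ⇒ Q = 0, so W_by = −ΔU = nCᵥ(T₁ − T₂).
Cᵥ = 3R/2 = 12.47 J/(mol·K).
W = (4.01)(12.47)(361 − 189) = 8601 J.
Work on gas = −W_by = -8601 J.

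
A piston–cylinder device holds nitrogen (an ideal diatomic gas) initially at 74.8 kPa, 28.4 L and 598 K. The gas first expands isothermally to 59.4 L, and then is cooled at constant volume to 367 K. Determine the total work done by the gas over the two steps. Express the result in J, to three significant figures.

W_total ≈ 1570 J

Step 1 (isothermal): W = P₁V₁ ln(V₂/V₁) = (2124) ln(59.4/28.4) = 1568 J.
Step 2 (isochoric): W = 0 (constant volume).
W_total = 1568 + 0 = 1568 J.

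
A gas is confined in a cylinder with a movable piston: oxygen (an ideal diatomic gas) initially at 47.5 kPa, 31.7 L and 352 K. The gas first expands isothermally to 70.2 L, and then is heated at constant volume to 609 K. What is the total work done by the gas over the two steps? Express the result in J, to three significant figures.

Step 1 (isothermal): W = P₁V₁ ln(V₂/V₁) = (1506) ln(70.2/31.7) = 1197 J.
Step 2 (isochoric): W = 0 (constant volume).
W_total = 1197 + 0 = 1197 J.

W_total ≈ 1200 J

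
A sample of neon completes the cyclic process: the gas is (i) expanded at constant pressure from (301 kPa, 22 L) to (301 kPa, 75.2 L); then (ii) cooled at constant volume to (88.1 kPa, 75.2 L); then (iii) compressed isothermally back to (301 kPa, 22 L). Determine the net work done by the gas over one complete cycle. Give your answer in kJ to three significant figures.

W_net ≈ 7.87 kJ

Leg (i): W = PΔV = (301)(75.2 − 22) = 16013 J.
Leg (ii): W = 0.
Leg (iii): W = PᵢVᵢ ln(V_f/Vᵢ) = (6625) ln(22/75.2) = -8143 J.
W_net = 16013 − 8143 = 7870 J.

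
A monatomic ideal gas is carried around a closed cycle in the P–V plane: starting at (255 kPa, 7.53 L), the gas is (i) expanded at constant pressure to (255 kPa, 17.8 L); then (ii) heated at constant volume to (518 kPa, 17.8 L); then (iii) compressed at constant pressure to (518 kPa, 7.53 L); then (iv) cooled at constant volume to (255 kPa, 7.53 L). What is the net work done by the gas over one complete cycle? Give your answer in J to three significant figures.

Constant-volume legs do no work.
W(i) = (255)(17.8 − 7.53) = 2619 J; W(iii) = (518)(7.53 − 17.8) = -5320 J.
W_net = 2619 − 5320 = -2701 J (the counter-clockwise enclosed area).

W_net ≈ -2700 J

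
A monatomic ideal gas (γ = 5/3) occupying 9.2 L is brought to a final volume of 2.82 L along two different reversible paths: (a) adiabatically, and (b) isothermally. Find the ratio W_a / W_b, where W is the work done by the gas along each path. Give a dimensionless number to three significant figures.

Path (a) adiabatic: W = P₁V₁(1 − (V₁/V₂)^(γ−1))/(γ−1) → W_a/(P₁V₁) = -1.8.
Path (b) isothermal: W = P₁V₁ ln(V₂/V₁) → W_b/(P₁V₁) = -1.182.
W_a / W_b = -1.8 / -1.182 = 1.522.

W_a / W_b ≈ 1.52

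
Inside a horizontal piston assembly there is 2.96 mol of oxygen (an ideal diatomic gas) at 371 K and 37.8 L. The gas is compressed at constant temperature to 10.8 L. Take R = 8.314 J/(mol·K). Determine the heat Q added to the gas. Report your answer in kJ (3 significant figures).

Q ≈ -11.4 kJ

Isothermal ⇒ ΔU = 0, so Q = W = nRT ln(V₂/V₁).
Q = (2.96)(8.314)(371) ln(10.8/37.8) = 9130 × -1.253 = -11438 J.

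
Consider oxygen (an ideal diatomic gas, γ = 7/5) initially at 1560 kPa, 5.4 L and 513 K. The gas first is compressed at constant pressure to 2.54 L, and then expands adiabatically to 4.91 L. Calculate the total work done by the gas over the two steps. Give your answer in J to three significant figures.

W_total ≈ -2170 J

Step 1 (isobaric): W = PΔV = (1560 kPa)(2.54 − 5.4 L) = -4462 J.
After step 1: P = 1560 kPa, V = 2.54 L, T = 241.3 K.
Step 2 (adiabatic): W = (P₁V₁ − P₂V₂)/(γ−1) = (3962 − 3044)/0.4 = 2296 J.
W_total = -4462 + 2296 = -2166 J.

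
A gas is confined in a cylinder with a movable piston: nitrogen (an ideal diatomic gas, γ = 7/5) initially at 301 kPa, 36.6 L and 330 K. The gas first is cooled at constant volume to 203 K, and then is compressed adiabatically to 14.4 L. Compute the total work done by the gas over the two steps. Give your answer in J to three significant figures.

Step 1 (isochoric): W = 0 (constant volume).
After step 1: P = 185.2 kPa (V unchanged).
Step 2 (adiabatic): W = (P₁V₁ − P₂V₂)/(γ−1) = (6777 − 9842)/0.4 = -7662 J.
W_total = 0 − 7662 = -7662 J.

W_total ≈ -7660 J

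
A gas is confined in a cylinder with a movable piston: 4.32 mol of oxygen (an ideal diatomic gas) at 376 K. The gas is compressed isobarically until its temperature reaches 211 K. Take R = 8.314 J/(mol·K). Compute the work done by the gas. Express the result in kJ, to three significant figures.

W ≈ -5.93 kJ

Isobaric: W = P ΔV = nR ΔT.
W = (4.32)(8.314)(211 − 376) = -5926 J.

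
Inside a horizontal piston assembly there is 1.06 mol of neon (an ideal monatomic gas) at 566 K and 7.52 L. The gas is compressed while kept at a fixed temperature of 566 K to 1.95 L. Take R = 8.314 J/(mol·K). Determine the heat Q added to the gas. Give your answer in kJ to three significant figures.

Isothermal ⇒ ΔU = 0, so Q = W = nRT ln(V₂/V₁).
Q = (1.06)(8.314)(566) ln(1.95/7.52) = 4988 × -1.35 = -6733 J.

Q ≈ -6.73 kJ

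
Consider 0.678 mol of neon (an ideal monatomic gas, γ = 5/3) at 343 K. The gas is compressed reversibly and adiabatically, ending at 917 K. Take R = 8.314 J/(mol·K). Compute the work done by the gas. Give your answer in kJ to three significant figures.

Adiabatic ⇒ Q = 0, so W_by = −ΔU = nCᵥ(T₁ − T₂).
Cᵥ = 3R/2 = 12.47 J/(mol·K).
W = (0.678)(12.47)(343 − 917) = -4853 J.

W ≈ -4.85 kJ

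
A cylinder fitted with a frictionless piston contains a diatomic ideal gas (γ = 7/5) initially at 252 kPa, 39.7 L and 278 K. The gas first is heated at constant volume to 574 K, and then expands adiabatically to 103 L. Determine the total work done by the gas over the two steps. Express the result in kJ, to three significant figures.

W_total ≈ 16.4 kJ

Step 1 (isochoric): W = 0 (constant volume).
After step 1: P = 520.3 kPa (V unchanged).
Step 2 (adiabatic): W = (P₁V₁ − P₂V₂)/(γ−1) = (20657 − 14107)/0.4 = 16374 J.
W_total = 0 + 16374 = 16374 J.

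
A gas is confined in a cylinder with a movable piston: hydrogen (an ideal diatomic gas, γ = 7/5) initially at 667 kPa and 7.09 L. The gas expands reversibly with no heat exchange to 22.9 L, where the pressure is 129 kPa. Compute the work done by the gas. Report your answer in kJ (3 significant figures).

Adiabatic: W = (P₁V₁ − P₂V₂)/(γ − 1) with γ = 7/5.
P₁V₁ = 4729 J, P₂V₂ = 2954 J.
W = (4729 − 2954) / 0.4 = 4437 J.

W ≈ 4.44 kJ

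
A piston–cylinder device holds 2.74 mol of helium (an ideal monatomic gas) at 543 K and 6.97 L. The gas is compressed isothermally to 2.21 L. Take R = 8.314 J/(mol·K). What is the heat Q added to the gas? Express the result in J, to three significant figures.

Q ≈ -14200 J

Isothermal ⇒ ΔU = 0, so Q = W = nRT ln(V₂/V₁).
Q = (2.74)(8.314)(543) ln(2.21/6.97) = 12370 × -1.149 = -14208 J.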